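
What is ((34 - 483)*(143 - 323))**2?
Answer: 6531872400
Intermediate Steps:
((34 - 483)*(143 - 323))**2 = (-449*(-180))**2 = 80820**2 = 6531872400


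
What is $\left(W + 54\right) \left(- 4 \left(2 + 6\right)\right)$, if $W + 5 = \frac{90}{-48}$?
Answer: $-1508$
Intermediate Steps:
$W = - \frac{55}{8}$ ($W = -5 + \frac{90}{-48} = -5 + 90 \left(- \frac{1}{48}\right) = -5 - \frac{15}{8} = - \frac{55}{8} \approx -6.875$)
$\left(W + 54\right) \left(- 4 \left(2 + 6\right)\right) = \left(- \frac{55}{8} + 54\right) \left(- 4 \left(2 + 6\right)\right) = \frac{377 \left(\left(-4\right) 8\right)}{8} = \frac{377}{8} \left(-32\right) = -1508$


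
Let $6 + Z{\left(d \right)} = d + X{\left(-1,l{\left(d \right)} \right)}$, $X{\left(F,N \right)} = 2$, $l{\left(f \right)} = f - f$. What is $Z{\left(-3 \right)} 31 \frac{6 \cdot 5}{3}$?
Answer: $-2170$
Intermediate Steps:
$l{\left(f \right)} = 0$
$Z{\left(d \right)} = -4 + d$ ($Z{\left(d \right)} = -6 + \left(d + 2\right) = -6 + \left(2 + d\right) = -4 + d$)
$Z{\left(-3 \right)} 31 \frac{6 \cdot 5}{3} = \left(-4 - 3\right) 31 \frac{6 \cdot 5}{3} = \left(-7\right) 31 \cdot 30 \cdot \frac{1}{3} = \left(-217\right) 10 = -2170$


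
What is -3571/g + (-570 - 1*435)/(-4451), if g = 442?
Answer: -15450311/1967342 ≈ -7.8534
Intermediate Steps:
-3571/g + (-570 - 1*435)/(-4451) = -3571/442 + (-570 - 1*435)/(-4451) = -3571*1/442 + (-570 - 435)*(-1/4451) = -3571/442 - 1005*(-1/4451) = -3571/442 + 1005/4451 = -15450311/1967342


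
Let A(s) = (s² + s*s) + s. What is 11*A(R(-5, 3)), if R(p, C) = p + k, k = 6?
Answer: 33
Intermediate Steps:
R(p, C) = 6 + p (R(p, C) = p + 6 = 6 + p)
A(s) = s + 2*s² (A(s) = (s² + s²) + s = 2*s² + s = s + 2*s²)
11*A(R(-5, 3)) = 11*((6 - 5)*(1 + 2*(6 - 5))) = 11*(1*(1 + 2*1)) = 11*(1*(1 + 2)) = 11*(1*3) = 11*3 = 33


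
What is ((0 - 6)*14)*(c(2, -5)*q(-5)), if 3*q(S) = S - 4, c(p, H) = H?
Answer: -1260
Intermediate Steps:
q(S) = -4/3 + S/3 (q(S) = (S - 4)/3 = (-4 + S)/3 = -4/3 + S/3)
((0 - 6)*14)*(c(2, -5)*q(-5)) = ((0 - 6)*14)*(-5*(-4/3 + (1/3)*(-5))) = (-6*14)*(-5*(-4/3 - 5/3)) = -(-420)*(-3) = -84*15 = -1260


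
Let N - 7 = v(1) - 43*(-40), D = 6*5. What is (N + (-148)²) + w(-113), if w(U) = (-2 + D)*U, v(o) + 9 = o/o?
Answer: 20459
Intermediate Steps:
D = 30
v(o) = -8 (v(o) = -9 + o/o = -9 + 1 = -8)
w(U) = 28*U (w(U) = (-2 + 30)*U = 28*U)
N = 1719 (N = 7 + (-8 - 43*(-40)) = 7 + (-8 + 1720) = 7 + 1712 = 1719)
(N + (-148)²) + w(-113) = (1719 + (-148)²) + 28*(-113) = (1719 + 21904) - 3164 = 23623 - 3164 = 20459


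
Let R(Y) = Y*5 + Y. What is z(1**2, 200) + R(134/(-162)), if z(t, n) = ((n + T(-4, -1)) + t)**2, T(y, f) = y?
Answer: 1047709/27 ≈ 38804.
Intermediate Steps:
z(t, n) = (-4 + n + t)**2 (z(t, n) = ((n - 4) + t)**2 = ((-4 + n) + t)**2 = (-4 + n + t)**2)
R(Y) = 6*Y (R(Y) = 5*Y + Y = 6*Y)
z(1**2, 200) + R(134/(-162)) = (-4 + 200 + 1**2)**2 + 6*(134/(-162)) = (-4 + 200 + 1)**2 + 6*(134*(-1/162)) = 197**2 + 6*(-67/81) = 38809 - 134/27 = 1047709/27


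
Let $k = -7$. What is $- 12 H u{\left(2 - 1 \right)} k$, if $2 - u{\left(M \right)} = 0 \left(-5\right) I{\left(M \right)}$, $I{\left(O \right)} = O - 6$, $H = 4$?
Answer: $672$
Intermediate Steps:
$I{\left(O \right)} = -6 + O$ ($I{\left(O \right)} = O - 6 = -6 + O$)
$u{\left(M \right)} = 2$ ($u{\left(M \right)} = 2 - 0 \left(-5\right) \left(-6 + M\right) = 2 - 0 \left(-6 + M\right) = 2 - 0 = 2 + 0 = 2$)
$- 12 H u{\left(2 - 1 \right)} k = - 12 \cdot 4 \cdot 2 \left(-7\right) = \left(-12\right) 8 \left(-7\right) = \left(-96\right) \left(-7\right) = 672$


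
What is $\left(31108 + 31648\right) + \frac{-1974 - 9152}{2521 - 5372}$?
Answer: $\frac{178928482}{2851} \approx 62760.0$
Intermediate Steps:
$\left(31108 + 31648\right) + \frac{-1974 - 9152}{2521 - 5372} = 62756 - \frac{11126}{-2851} = 62756 - - \frac{11126}{2851} = 62756 + \frac{11126}{2851} = \frac{178928482}{2851}$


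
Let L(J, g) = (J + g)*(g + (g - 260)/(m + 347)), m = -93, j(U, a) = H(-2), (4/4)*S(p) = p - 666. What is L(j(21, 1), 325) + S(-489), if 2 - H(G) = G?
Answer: 26886965/254 ≈ 1.0585e+5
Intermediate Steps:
H(G) = 2 - G
S(p) = -666 + p (S(p) = p - 666 = -666 + p)
j(U, a) = 4 (j(U, a) = 2 - 1*(-2) = 2 + 2 = 4)
L(J, g) = (-130/127 + 255*g/254)*(J + g) (L(J, g) = (J + g)*(g + (g - 260)/(-93 + 347)) = (J + g)*(g + (-260 + g)/254) = (J + g)*(g + (-260 + g)*(1/254)) = (J + g)*(g + (-130/127 + g/254)) = (J + g)*(-130/127 + 255*g/254) = (-130/127 + 255*g/254)*(J + g))
L(j(21, 1), 325) + S(-489) = (-130/127*4 - 130/127*325 + (255/254)*325**2 + (255/254)*4*325) + (-666 - 489) = (-520/127 - 42250/127 + (255/254)*105625 + 165750/127) - 1155 = (-520/127 - 42250/127 + 26934375/254 + 165750/127) - 1155 = 27180335/254 - 1155 = 26886965/254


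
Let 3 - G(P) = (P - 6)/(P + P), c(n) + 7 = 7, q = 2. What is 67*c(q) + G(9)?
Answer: 17/6 ≈ 2.8333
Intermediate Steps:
c(n) = 0 (c(n) = -7 + 7 = 0)
G(P) = 3 - (-6 + P)/(2*P) (G(P) = 3 - (P - 6)/(P + P) = 3 - (-6 + P)/(2*P))
67*c(q) + G(9) = 67*0 + (5/2 + 3/9) = 0 + (5/2 + 3*(1/9)) = 0 + (5/2 + 1/3) = 0 + 17/6 = 17/6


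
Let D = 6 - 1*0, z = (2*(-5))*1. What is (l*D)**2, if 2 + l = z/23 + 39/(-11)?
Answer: 82410084/64009 ≈ 1287.5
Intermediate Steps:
z = -10 (z = -10*1 = -10)
l = -1513/253 (l = -2 + (-10/23 + 39/(-11)) = -2 + (-10*1/23 + 39*(-1/11)) = -2 + (-10/23 - 39/11) = -2 - 1007/253 = -1513/253 ≈ -5.9802)
D = 6 (D = 6 + 0 = 6)
(l*D)**2 = (-1513/253*6)**2 = (-9078/253)**2 = 82410084/64009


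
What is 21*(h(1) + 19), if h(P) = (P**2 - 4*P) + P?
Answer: 357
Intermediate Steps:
h(P) = P**2 - 3*P
21*(h(1) + 19) = 21*(1*(-3 + 1) + 19) = 21*(1*(-2) + 19) = 21*(-2 + 19) = 21*17 = 357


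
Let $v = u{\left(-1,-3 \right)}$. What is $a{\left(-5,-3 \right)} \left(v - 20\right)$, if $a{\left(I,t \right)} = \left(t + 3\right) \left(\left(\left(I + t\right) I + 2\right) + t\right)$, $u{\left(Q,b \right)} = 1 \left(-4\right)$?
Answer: $0$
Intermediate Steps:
$u{\left(Q,b \right)} = -4$
$v = -4$
$a{\left(I,t \right)} = \left(3 + t\right) \left(2 + t + I \left(I + t\right)\right)$ ($a{\left(I,t \right)} = \left(3 + t\right) \left(\left(I \left(I + t\right) + 2\right) + t\right) = \left(3 + t\right) \left(\left(2 + I \left(I + t\right)\right) + t\right) = \left(3 + t\right) \left(2 + t + I \left(I + t\right)\right)$)
$a{\left(-5,-3 \right)} \left(v - 20\right) = \left(6 + \left(-3\right)^{2} + 3 \left(-5\right)^{2} + 5 \left(-3\right) - 5 \left(-3\right)^{2} - 3 \left(-5\right)^{2} + 3 \left(-5\right) \left(-3\right)\right) \left(-4 - 20\right) = \left(6 + 9 + 3 \cdot 25 - 15 - 45 - 75 + 45\right) \left(-24\right) = \left(6 + 9 + 75 - 15 - 45 - 75 + 45\right) \left(-24\right) = 0 \left(-24\right) = 0$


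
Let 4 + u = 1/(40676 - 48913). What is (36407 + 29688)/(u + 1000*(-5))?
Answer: -544424515/41217949 ≈ -13.208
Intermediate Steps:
u = -32949/8237 (u = -4 + 1/(40676 - 48913) = -4 + 1/(-8237) = -4 - 1/8237 = -32949/8237 ≈ -4.0001)
(36407 + 29688)/(u + 1000*(-5)) = (36407 + 29688)/(-32949/8237 + 1000*(-5)) = 66095/(-32949/8237 - 5000) = 66095/(-41217949/8237) = 66095*(-8237/41217949) = -544424515/41217949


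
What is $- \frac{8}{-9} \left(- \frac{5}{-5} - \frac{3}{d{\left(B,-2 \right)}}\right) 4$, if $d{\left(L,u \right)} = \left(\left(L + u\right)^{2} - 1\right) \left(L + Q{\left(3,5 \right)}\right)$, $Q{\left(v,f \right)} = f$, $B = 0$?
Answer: $\frac{128}{45} \approx 2.8444$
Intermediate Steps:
$d{\left(L,u \right)} = \left(-1 + \left(L + u\right)^{2}\right) \left(5 + L\right)$ ($d{\left(L,u \right)} = \left(\left(L + u\right)^{2} - 1\right) \left(L + 5\right) = \left(-1 + \left(L + u\right)^{2}\right) \left(5 + L\right)$)
$- \frac{8}{-9} \left(- \frac{5}{-5} - \frac{3}{d{\left(B,-2 \right)}}\right) 4 = - \frac{8}{-9} \left(- \frac{5}{-5} - \frac{3}{-5 - 0 + 5 \left(0 - 2\right)^{2} + 0 \left(0 - 2\right)^{2}}\right) 4 = \left(-8\right) \left(- \frac{1}{9}\right) \left(\left(-5\right) \left(- \frac{1}{5}\right) - \frac{3}{-5 + 0 + 5 \left(-2\right)^{2} + 0 \left(-2\right)^{2}}\right) 4 = \frac{8 \left(1 - \frac{3}{-5 + 0 + 5 \cdot 4 + 0 \cdot 4}\right)}{9} \cdot 4 = \frac{8 \left(1 - \frac{3}{-5 + 0 + 20 + 0}\right)}{9} \cdot 4 = \frac{8 \left(1 - \frac{3}{15}\right)}{9} \cdot 4 = \frac{8 \left(1 - \frac{1}{5}\right)}{9} \cdot 4 = \frac{8}{9} \cdot \frac{4}{5} \cdot 4 = \frac{32}{45} \cdot 4 = \frac{128}{45}$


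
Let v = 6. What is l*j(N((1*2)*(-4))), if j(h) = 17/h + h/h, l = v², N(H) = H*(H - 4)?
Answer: 339/8 ≈ 42.375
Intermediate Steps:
N(H) = H*(-4 + H)
l = 36 (l = 6² = 36)
j(h) = 1 + 17/h (j(h) = 17/h + 1 = 1 + 17/h)
l*j(N((1*2)*(-4))) = 36*((17 + ((1*2)*(-4))*(-4 + (1*2)*(-4)))/((((1*2)*(-4))*(-4 + (1*2)*(-4))))) = 36*((17 + (2*(-4))*(-4 + 2*(-4)))/(((2*(-4))*(-4 + 2*(-4))))) = 36*((17 - 8*(-4 - 8))/((-8*(-4 - 8)))) = 36*((17 - 8*(-12))/((-8*(-12)))) = 36*((17 + 96)/96) = 36*((1/96)*113) = 36*(113/96) = 339/8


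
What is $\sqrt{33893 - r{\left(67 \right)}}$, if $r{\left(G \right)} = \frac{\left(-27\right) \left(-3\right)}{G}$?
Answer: $\frac{5 \sqrt{6085610}}{67} \approx 184.1$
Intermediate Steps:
$r{\left(G \right)} = \frac{81}{G}$
$\sqrt{33893 - r{\left(67 \right)}} = \sqrt{33893 - \frac{81}{67}} = \sqrt{\frac{2270750}{67}} = \frac{5 \sqrt{6085610}}{67}$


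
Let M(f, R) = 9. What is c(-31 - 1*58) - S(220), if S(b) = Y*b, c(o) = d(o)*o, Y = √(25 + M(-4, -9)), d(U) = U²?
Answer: -704969 - 220*√34 ≈ -7.0625e+5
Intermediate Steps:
Y = √34 (Y = √(25 + 9) = √34 ≈ 5.8309)
c(o) = o³ (c(o) = o²*o = o³)
S(b) = b*√34 (S(b) = √34*b = b*√34)
c(-31 - 1*58) - S(220) = (-31 - 1*58)³ - 220*√34 = (-31 - 58)³ - 220*√34 = (-89)³ - 220*√34 = -704969 - 220*√34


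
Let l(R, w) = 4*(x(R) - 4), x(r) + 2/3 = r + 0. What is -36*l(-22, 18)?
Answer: 3840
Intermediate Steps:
x(r) = -⅔ + r (x(r) = -⅔ + (r + 0) = -⅔ + r)
l(R, w) = -56/3 + 4*R (l(R, w) = 4*((-⅔ + R) - 4) = 4*(-14/3 + R) = -56/3 + 4*R)
-36*l(-22, 18) = -36*(-56/3 + 4*(-22)) = -36*(-56/3 - 88) = -36*(-320/3) = 3840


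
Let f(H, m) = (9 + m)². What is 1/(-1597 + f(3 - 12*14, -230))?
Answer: 1/47244 ≈ 2.1167e-5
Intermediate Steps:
1/(-1597 + f(3 - 12*14, -230)) = 1/(-1597 + (9 - 230)²) = 1/(-1597 + (-221)²) = 1/(-1597 + 48841) = 1/47244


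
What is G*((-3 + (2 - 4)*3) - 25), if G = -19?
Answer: 646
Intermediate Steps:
G*((-3 + (2 - 4)*3) - 25) = -19*((-3 + (2 - 4)*3) - 25) = -19*((-3 - 2*3) - 25) = -19*((-3 - 6) - 25) = -19*(-9 - 25) = -19*(-34) = 646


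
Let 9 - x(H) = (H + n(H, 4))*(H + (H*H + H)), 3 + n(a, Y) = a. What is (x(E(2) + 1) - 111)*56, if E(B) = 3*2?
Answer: -44520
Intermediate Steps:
n(a, Y) = -3 + a
E(B) = 6
x(H) = 9 - (-3 + 2*H)*(H² + 2*H) (x(H) = 9 - (H + (-3 + H))*(H + (H*H + H)) = 9 - (-3 + 2*H)*(H + (H² + H)) = 9 - (-3 + 2*H)*(H + (H + H²)) = 9 - (-3 + 2*H)*(H² + 2*H))
(x(E(2) + 1) - 111)*56 = ((9 - (6 + 1)² - 2*(6 + 1)³ + 6*(6 + 1)) - 111)*56 = ((9 - 1*7² - 2*7³ + 6*7) - 111)*56 = ((9 - 1*49 - 2*343 + 42) - 111)*56 = ((9 - 49 - 686 + 42) - 111)*56 = (-684 - 111)*56 = -795*56 = -44520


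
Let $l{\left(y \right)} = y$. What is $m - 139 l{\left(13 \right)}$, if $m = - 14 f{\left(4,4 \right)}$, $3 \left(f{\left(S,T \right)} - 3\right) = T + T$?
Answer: $- \frac{5659}{3} \approx -1886.3$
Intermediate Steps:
$f{\left(S,T \right)} = 3 + \frac{2 T}{3}$ ($f{\left(S,T \right)} = 3 + \frac{T + T}{3} = 3 + \frac{2 T}{3}$)
$m = - \frac{238}{3}$ ($m = - 14 \left(3 + \frac{2}{3} \cdot 4\right) = - 14 \left(3 + \frac{8}{3}\right) = \left(-14\right) \frac{17}{3} = - \frac{238}{3} \approx -79.333$)
$m - 139 l{\left(13 \right)} = - \frac{238}{3} - 1807 = - \frac{5659}{3}$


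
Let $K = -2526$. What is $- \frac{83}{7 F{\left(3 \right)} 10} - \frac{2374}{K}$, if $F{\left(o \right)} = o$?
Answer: $\frac{16049}{29470} \approx 0.54459$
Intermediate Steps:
$- \frac{83}{7 F{\left(3 \right)} 10} - \frac{2374}{K} = - \frac{83}{7 \cdot 3 \cdot 10} - \frac{2374}{-2526} = - \frac{83}{21 \cdot 10} - - \frac{1187}{1263} = - \frac{83}{210} + \frac{1187}{1263} = \frac{16049}{29470}$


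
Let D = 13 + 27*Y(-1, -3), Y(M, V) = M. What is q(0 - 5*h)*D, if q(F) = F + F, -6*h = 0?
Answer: 0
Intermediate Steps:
h = 0 (h = -1/6*0 = 0)
q(F) = 2*F
D = -14 (D = 13 + 27*(-1) = 13 - 27 = -14)
q(0 - 5*h)*D = (2*(0 - 5*0))*(-14) = (2*(0 + 0))*(-14) = (2*0)*(-14) = 0*(-14) = 0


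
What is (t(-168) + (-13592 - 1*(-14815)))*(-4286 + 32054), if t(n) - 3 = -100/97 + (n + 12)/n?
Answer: 23113652796/679 ≈ 3.4041e+7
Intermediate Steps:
t(n) = 191/97 + (12 + n)/n (t(n) = 3 + (-100/97 + (n + 12)/n) = 3 + (-100*1/97 + (12 + n)/n) = 3 + (-100/97 + (12 + n)/n) = 191/97 + (12 + n)/n)
(t(-168) + (-13592 - 1*(-14815)))*(-4286 + 32054) = ((288/97 + 12/(-168)) + (-13592 - 1*(-14815)))*(-4286 + 32054) = ((288/97 + 12*(-1/168)) + (-13592 + 14815))*27768 = ((288/97 - 1/14) + 1223)*27768 = (3935/1358 + 1223)*27768 = (1664769/1358)*27768 = 23113652796/679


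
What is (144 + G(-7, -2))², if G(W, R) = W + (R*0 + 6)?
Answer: 20449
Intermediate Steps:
G(W, R) = 6 + W (G(W, R) = W + (0 + 6) = W + 6 = 6 + W)
(144 + G(-7, -2))² = (144 + (6 - 7))² = (144 - 1)² = 143² = 20449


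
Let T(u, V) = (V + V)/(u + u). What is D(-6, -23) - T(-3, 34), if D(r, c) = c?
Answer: -35/3 ≈ -11.667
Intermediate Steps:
T(u, V) = V/u (T(u, V) = (2*V)/((2*u)) = (2*V)*(1/(2*u)) = V/u)
D(-6, -23) - T(-3, 34) = -23 - 34/(-3) = -23 - 34*(-1)/3 = -23 - 1*(-34/3) = -23 + 34/3 = -35/3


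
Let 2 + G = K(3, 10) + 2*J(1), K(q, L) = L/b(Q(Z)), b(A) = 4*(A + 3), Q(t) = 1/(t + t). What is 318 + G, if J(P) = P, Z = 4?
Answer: 1594/5 ≈ 318.80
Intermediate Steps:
Q(t) = 1/(2*t)
b(A) = 12 + 4*A (b(A) = 4*(3 + A) = 12 + 4*A)
K(q, L) = 2*L/25 (K(q, L) = L/(12 + 4*((½)/4)) = L/(12 + 4*((½)*(¼))) = L/(12 + 4*(⅛)) = L/(12 + ½) = L/(25/2) = L*(2/25) = 2*L/25)
G = ⅘ (G = -2 + ((2/25)*10 + 2*1) = -2 + (⅘ + 2) = -2 + 14/5 = ⅘ ≈ 0.80000)
318 + G = 318 + ⅘ = 1594/5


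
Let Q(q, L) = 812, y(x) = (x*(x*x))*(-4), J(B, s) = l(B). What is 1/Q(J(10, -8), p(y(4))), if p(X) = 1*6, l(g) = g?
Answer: 1/812 ≈ 0.0012315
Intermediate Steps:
J(B, s) = B
y(x) = -4*x³ (y(x) = (x*x²)*(-4) = x³*(-4) = -4*x³)
p(X) = 6
1/Q(J(10, -8), p(y(4))) = 1/812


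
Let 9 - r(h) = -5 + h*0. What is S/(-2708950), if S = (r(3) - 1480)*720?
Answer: 105552/270895 ≈ 0.38964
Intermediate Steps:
r(h) = 14 (r(h) = 9 - (-5 + h*0) = 9 - (-5 + 0) = 9 - 1*(-5) = 9 + 5 = 14)
S = -1055520 (S = (14 - 1480)*720 = -1466*720 = -1055520)
S/(-2708950) = -1055520/(-2708950) = -1055520*(-1/2708950) = 105552/270895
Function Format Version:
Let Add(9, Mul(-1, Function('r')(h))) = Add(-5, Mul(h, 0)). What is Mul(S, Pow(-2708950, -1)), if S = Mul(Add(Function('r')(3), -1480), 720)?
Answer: Rational(105552, 270895) ≈ 0.38964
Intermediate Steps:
Function('r')(h) = 14 (Function('r')(h) = Add(9, Mul(-1, Add(-5, Mul(h, 0)))) = Add(9, Mul(-1, Add(-5, 0))) = Add(9, Mul(-1, -5)) = Add(9, 5) = 14)
S = -1055520 (S = Mul(Add(14, -1480), 720) = Mul(-1466, 720) = -1055520)
Mul(S, Pow(-2708950, -1)) = Mul(-1055520, Pow(-2708950, -1)) = Mul(-1055520, Rational(-1, 2708950)) = Rational(105552, 270895)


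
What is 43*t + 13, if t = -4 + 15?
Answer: 486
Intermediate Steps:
t = 11
43*t + 13 = 43*11 + 13 = 473 + 13 = 486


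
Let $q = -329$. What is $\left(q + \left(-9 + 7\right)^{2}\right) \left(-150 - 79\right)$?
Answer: $74425$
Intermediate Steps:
$\left(q + \left(-9 + 7\right)^{2}\right) \left(-150 - 79\right) = \left(-329 + \left(-9 + 7\right)^{2}\right) \left(-150 - 79\right) = \left(-329 + \left(-2\right)^{2}\right) \left(-150 - 79\right) = \left(-329 + 4\right) \left(-229\right) = \left(-325\right) \left(-229\right) = 74425$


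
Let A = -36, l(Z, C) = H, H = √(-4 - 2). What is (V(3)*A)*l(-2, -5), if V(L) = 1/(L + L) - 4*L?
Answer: 426*I*√6 ≈ 1043.5*I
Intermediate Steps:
H = I*√6 (H = √(-6) = I*√6 ≈ 2.4495*I)
l(Z, C) = I*√6
V(L) = 1/(2*L) - 4*L
(V(3)*A)*l(-2, -5) = (((½)/3 - 4*3)*(-36))*(I*√6) = (((½)*(⅓) - 12)*(-36))*(I*√6) = ((⅙ - 12)*(-36))*(I*√6) = (-71/6*(-36))*(I*√6) = 426*(I*√6) = 426*I*√6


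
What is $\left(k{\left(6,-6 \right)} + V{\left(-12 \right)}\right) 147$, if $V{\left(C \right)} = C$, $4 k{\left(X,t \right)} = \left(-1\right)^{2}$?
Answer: $- \frac{6909}{4} \approx -1727.3$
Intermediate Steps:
$k{\left(X,t \right)} = \frac{1}{4}$ ($k{\left(X,t \right)} = \frac{\left(-1\right)^{2}}{4} = \frac{1}{4} \cdot 1 = \frac{1}{4}$)
$\left(k{\left(6,-6 \right)} + V{\left(-12 \right)}\right) 147 = \left(\frac{1}{4} - 12\right) 147 = \left(- \frac{47}{4}\right) 147 = - \frac{6909}{4}$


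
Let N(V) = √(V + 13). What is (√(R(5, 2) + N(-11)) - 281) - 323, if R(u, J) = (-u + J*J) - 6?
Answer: -604 + I*√(7 - √2) ≈ -604.0 + 2.3634*I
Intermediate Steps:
R(u, J) = -6 + J² - u (R(u, J) = (-u + J²) - 6 = (J² - u) - 6 = -6 + J² - u)
N(V) = √(13 + V)
(√(R(5, 2) + N(-11)) - 281) - 323 = (√((-6 + 2² - 1*5) + √(13 - 11)) - 281) - 323 = (√((-6 + 4 - 5) + √2) - 281) - 323 = (√(-7 + √2) - 281) - 323 = (-281 + √(-7 + √2)) - 323 = -604 + √(-7 + √2)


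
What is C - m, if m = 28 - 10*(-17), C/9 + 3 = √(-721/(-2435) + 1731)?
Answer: -225 + 9*√10265244110/2435 ≈ 149.48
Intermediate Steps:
C = -27 + 9*√10265244110/2435 (C = -27 + 9*√(-721/(-2435) + 1731) = -27 + 9*√(-721*(-1/2435) + 1731) = -27 + 9*√(721/2435 + 1731) = -27 + 9*√(4215706/2435) = -27 + 9*(√10265244110/2435) = -27 + 9*√10265244110/2435 ≈ 347.48)
m = 198 (m = 28 + 170 = 198)
C - m = (-27 + 9*√10265244110/2435) - 1*198 = (-27 + 9*√10265244110/2435) - 198 = -225 + 9*√10265244110/2435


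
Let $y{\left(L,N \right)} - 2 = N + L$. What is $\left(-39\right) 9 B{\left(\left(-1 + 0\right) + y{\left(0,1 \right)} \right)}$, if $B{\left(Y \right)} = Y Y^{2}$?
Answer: $-2808$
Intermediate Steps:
$y{\left(L,N \right)} = 2 + L + N$ ($y{\left(L,N \right)} = 2 + \left(N + L\right) = 2 + \left(L + N\right) = 2 + L + N$)
$B{\left(Y \right)} = Y^{3}$
$\left(-39\right) 9 B{\left(\left(-1 + 0\right) + y{\left(0,1 \right)} \right)} = \left(-39\right) 9 \left(\left(-1 + 0\right) + \left(2 + 0 + 1\right)\right)^{3} = - 351 \left(-1 + 3\right)^{3} = - 351 \cdot 2^{3} = \left(-351\right) 8 = -2808$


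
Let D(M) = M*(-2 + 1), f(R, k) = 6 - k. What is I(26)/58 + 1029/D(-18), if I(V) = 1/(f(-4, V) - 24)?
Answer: 437665/7656 ≈ 57.166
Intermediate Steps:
I(V) = 1/(-18 - V) (I(V) = 1/((6 - V) - 24) = 1/(-18 - V))
D(M) = -M (D(M) = M*(-1) = -M)
I(26)/58 + 1029/D(-18) = -1/(18 + 26)/58 + 1029/((-1*(-18))) = -1/44*(1/58) + 1029/18 = -1*1/44*(1/58) + 1029*(1/18) = -1/44*1/58 + 343/6 = -1/2552 + 343/6 = 437665/7656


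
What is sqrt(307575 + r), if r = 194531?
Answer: sqrt(502106) ≈ 708.59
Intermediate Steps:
sqrt(307575 + r) = sqrt(307575 + 194531) = sqrt(502106)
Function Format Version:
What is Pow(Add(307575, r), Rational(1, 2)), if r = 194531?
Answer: Pow(502106, Rational(1, 2)) ≈ 708.59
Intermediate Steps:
Pow(Add(307575, r), Rational(1, 2)) = Pow(Add(307575, 194531), Rational(1, 2)) = Pow(502106, Rational(1, 2))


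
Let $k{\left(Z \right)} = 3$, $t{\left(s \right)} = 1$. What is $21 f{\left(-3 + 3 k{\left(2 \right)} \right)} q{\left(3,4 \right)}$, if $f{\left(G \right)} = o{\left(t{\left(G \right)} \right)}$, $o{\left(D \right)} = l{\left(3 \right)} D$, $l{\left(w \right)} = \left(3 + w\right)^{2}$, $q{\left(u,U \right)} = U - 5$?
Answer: $-756$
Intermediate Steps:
$q{\left(u,U \right)} = -5 + U$ ($q{\left(u,U \right)} = U - 5 = -5 + U$)
$o{\left(D \right)} = 36 D$ ($o{\left(D \right)} = \left(3 + 3\right)^{2} D = 6^{2} D = 36 D$)
$f{\left(G \right)} = 36$ ($f{\left(G \right)} = 36 \cdot 1 = 36$)
$21 f{\left(-3 + 3 k{\left(2 \right)} \right)} q{\left(3,4 \right)} = 21 \cdot 36 \left(-5 + 4\right) = 756 \left(-1\right) = -756$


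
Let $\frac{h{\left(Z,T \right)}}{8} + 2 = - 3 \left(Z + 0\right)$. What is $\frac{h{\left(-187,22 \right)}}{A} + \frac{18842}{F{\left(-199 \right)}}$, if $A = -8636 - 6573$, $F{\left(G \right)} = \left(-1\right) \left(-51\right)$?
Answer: $\frac{286339906}{775659} \approx 369.16$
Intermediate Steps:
$F{\left(G \right)} = 51$
$A = -15209$ ($A = -8636 - 6573 = -15209$)
$h{\left(Z,T \right)} = -16 - 24 Z$ ($h{\left(Z,T \right)} = -16 + 8 \left(- 3 \left(Z + 0\right)\right) = -16 + 8 \left(- 3 Z\right) = -16 - 24 Z$)
$\frac{h{\left(-187,22 \right)}}{A} + \frac{18842}{F{\left(-199 \right)}} = \frac{-16 - -4488}{-15209} + \frac{18842}{51} = \left(-16 + 4488\right) \left(- \frac{1}{15209}\right) + 18842 \cdot \frac{1}{51} = 4472 \left(- \frac{1}{15209}\right) + \frac{18842}{51} = - \frac{4472}{15209} + \frac{18842}{51} = \frac{286339906}{775659}$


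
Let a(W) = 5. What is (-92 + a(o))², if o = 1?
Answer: 7569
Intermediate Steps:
(-92 + a(o))² = (-92 + 5)² = (-87)² = 7569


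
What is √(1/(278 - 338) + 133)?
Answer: √119685/30 ≈ 11.532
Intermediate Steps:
√(1/(278 - 338) + 133) = √(1/(-60) + 133) = √(-1/60 + 133) = √(7979/60) = √119685/30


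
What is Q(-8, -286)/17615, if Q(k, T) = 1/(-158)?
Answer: -1/2783170 ≈ -3.5930e-7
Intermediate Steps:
Q(k, T) = -1/158
Q(-8, -286)/17615 = -1/158/17615 = -1/158*1/17615 = -1/2783170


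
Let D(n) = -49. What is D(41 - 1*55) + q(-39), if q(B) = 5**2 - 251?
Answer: -275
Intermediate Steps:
q(B) = -226 (q(B) = 25 - 251 = -226)
D(41 - 1*55) + q(-39) = -49 - 226 = -275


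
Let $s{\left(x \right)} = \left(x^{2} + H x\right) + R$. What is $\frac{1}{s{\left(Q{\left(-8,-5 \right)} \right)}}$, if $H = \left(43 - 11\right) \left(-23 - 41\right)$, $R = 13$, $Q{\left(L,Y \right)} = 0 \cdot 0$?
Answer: $\frac{1}{13} \approx 0.076923$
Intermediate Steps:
$Q{\left(L,Y \right)} = 0$
$H = -2048$ ($H = 32 \left(-64\right) = -2048$)
$s{\left(x \right)} = 13 + x^{2} - 2048 x$ ($s{\left(x \right)} = \left(x^{2} - 2048 x\right) + 13 = 13 + x^{2} - 2048 x$)
$\frac{1}{s{\left(Q{\left(-8,-5 \right)} \right)}} = \frac{1}{13 + 0^{2} - 0} = \frac{1}{13 + 0 + 0} = \frac{1}{13}$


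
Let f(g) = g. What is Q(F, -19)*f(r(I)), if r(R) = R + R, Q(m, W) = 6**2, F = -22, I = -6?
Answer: -432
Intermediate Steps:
Q(m, W) = 36
r(R) = 2*R
Q(F, -19)*f(r(I)) = 36*(2*(-6)) = 36*(-12) = -432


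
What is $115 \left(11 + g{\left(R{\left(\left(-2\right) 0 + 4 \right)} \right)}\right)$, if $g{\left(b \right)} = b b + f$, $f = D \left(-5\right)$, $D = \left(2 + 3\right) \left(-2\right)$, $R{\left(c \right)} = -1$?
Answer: $7130$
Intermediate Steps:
$D = -10$ ($D = 5 \left(-2\right) = -10$)
$f = 50$ ($f = \left(-10\right) \left(-5\right) = 50$)
$g{\left(b \right)} = 50 + b^{2}$ ($g{\left(b \right)} = b b + 50 = b^{2} + 50 = 50 + b^{2}$)
$115 \left(11 + g{\left(R{\left(\left(-2\right) 0 + 4 \right)} \right)}\right) = 115 \left(11 + \left(50 + \left(-1\right)^{2}\right)\right) = 115 \left(11 + \left(50 + 1\right)\right) = 115 \left(11 + 51\right) = 115 \cdot 62 = 7130$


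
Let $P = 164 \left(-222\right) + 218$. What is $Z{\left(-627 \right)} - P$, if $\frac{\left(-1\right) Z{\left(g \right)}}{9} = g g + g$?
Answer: $-3496328$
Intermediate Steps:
$Z{\left(g \right)} = - 9 g - 9 g^{2}$ ($Z{\left(g \right)} = - 9 \left(g g + g\right) = - 9 \left(g^{2} + g\right) = - 9 \left(g + g^{2}\right) = - 9 g - 9 g^{2}$)
$P = -36190$ ($P = -36408 + 218 = -36190$)
$Z{\left(-627 \right)} - P = \left(-9\right) \left(-627\right) \left(1 - 627\right) - -36190 = \left(-9\right) \left(-627\right) \left(-626\right) + 36190 = -3532518 + 36190 = -3496328$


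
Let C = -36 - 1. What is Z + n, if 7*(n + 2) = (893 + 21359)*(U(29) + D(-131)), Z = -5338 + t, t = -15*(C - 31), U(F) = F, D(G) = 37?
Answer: 1438392/7 ≈ 2.0548e+5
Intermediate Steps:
C = -37
t = 1020 (t = -15*(-37 - 31) = -15*(-68) = 1020)
Z = -4318 (Z = -5338 + 1020 = -4318)
n = 1468618/7 (n = -2 + ((893 + 21359)*(29 + 37))/7 = -2 + (22252*66)/7 = -2 + (⅐)*1468632 = -2 + 1468632/7 = 1468618/7 ≈ 2.0980e+5)
Z + n = -4318 + 1468618/7 = 1438392/7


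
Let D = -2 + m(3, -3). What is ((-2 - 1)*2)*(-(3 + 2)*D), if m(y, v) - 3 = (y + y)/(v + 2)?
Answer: -150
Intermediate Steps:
m(y, v) = 3 + 2*y/(2 + v) (m(y, v) = 3 + (y + y)/(v + 2) = 3 + (2*y)/(2 + v) = 3 + 2*y/(2 + v))
D = -5 (D = -2 + (6 + 2*3 + 3*(-3))/(2 - 3) = -2 + (6 + 6 - 9)/(-1) = -2 - 1*3 = -2 - 3 = -5)
((-2 - 1)*2)*(-(3 + 2)*D) = ((-2 - 1)*2)*(-(3 + 2)*(-5)) = (-3*2)*(-5*(-5)) = -(-6)*(-25) = -6*25 = -150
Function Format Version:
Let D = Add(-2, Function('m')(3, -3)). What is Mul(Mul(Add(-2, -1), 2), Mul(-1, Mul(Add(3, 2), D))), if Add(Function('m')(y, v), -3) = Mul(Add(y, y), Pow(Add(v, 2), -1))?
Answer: -150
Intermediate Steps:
Function('m')(y, v) = Add(3, Mul(2, y, Pow(Add(2, v), -1))) (Function('m')(y, v) = Add(3, Mul(Add(y, y), Pow(Add(v, 2), -1))) = Add(3, Mul(Mul(2, y), Pow(Add(2, v), -1))) = Add(3, Mul(2, y, Pow(Add(2, v), -1))))
D = -5 (D = Add(-2, Mul(Pow(Add(2, -3), -1), Add(6, Mul(2, 3), Mul(3, -3)))) = Add(-2, Mul(Pow(-1, -1), Add(6, 6, -9))) = Add(-2, Mul(-1, 3)) = Add(-2, -3) = -5)
Mul(Mul(Add(-2, -1), 2), Mul(-1, Mul(Add(3, 2), D))) = Mul(Mul(Add(-2, -1), 2), Mul(-1, Mul(Add(3, 2), -5))) = Mul(Mul(-3, 2), Mul(-1, Mul(5, -5))) = Mul(-6, Mul(-1, -25)) = Mul(-6, 25) = -150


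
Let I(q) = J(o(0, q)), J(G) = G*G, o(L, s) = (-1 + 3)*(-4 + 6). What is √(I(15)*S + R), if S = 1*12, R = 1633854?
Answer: √1634046 ≈ 1278.3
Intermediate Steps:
o(L, s) = 4 (o(L, s) = 2*2 = 4)
S = 12
J(G) = G²
I(q) = 16 (I(q) = 4² = 16)
√(I(15)*S + R) = √(16*12 + 1633854) = √(192 + 1633854) = √1634046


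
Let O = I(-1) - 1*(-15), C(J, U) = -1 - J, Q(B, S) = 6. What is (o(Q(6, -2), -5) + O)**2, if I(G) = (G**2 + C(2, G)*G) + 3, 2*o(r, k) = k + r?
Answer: 2025/4 ≈ 506.25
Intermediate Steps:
o(r, k) = k/2 + r/2 (o(r, k) = (k + r)/2 = k/2 + r/2)
I(G) = 3 + G**2 - 3*G (I(G) = (G**2 + (-1 - 1*2)*G) + 3 = (G**2 + (-1 - 2)*G) + 3 = (G**2 - 3*G) + 3 = 3 + G**2 - 3*G)
O = 22 (O = (3 + (-1)**2 - 3*(-1)) - 1*(-15) = (3 + 1 + 3) + 15 = 7 + 15 = 22)
(o(Q(6, -2), -5) + O)**2 = (((1/2)*(-5) + (1/2)*6) + 22)**2 = ((-5/2 + 3) + 22)**2 = (1/2 + 22)**2 = (45/2)**2 = 2025/4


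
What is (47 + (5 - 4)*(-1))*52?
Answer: 2392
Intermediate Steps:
(47 + (5 - 4)*(-1))*52 = (47 + 1*(-1))*52 = (47 - 1)*52 = 46*52 = 2392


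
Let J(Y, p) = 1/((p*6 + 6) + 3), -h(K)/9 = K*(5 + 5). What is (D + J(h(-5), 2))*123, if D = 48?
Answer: 41369/7 ≈ 5909.9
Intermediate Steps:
h(K) = -90*K (h(K) = -9*K*(5 + 5) = -9*K*10 = -90*K)
J(Y, p) = 1/(9 + 6*p) (J(Y, p) = 1/((6*p + 6) + 3) = 1/((6 + 6*p) + 3) = 1/(9 + 6*p))
(D + J(h(-5), 2))*123 = (48 + 1/(3*(3 + 2*2)))*123 = (48 + 1/(3*(3 + 4)))*123 = (48 + (1/3)/7)*123 = (48 + (1/3)*(1/7))*123 = (48 + 1/21)*123 = (1009/21)*123 = 41369/7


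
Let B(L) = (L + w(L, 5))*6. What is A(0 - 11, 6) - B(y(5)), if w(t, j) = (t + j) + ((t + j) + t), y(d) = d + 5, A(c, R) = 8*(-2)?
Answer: -316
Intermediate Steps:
A(c, R) = -16
y(d) = 5 + d
w(t, j) = 2*j + 3*t (w(t, j) = (j + t) + ((j + t) + t) = (j + t) + (j + 2*t) = 2*j + 3*t)
B(L) = 60 + 24*L (B(L) = (L + (2*5 + 3*L))*6 = (L + (10 + 3*L))*6 = (10 + 4*L)*6 = 60 + 24*L)
A(0 - 11, 6) - B(y(5)) = -16 - (60 + 24*(5 + 5)) = -16 - (60 + 24*10) = -16 - (60 + 240) = -16 - 1*300 = -16 - 300 = -316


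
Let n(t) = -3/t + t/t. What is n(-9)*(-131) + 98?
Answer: -230/3 ≈ -76.667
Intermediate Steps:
n(t) = 1 - 3/t (n(t) = -3/t + 1 = 1 - 3/t)
n(-9)*(-131) + 98 = ((-3 - 9)/(-9))*(-131) + 98 = -1/9*(-12)*(-131) + 98 = (4/3)*(-131) + 98 = -524/3 + 98 = -230/3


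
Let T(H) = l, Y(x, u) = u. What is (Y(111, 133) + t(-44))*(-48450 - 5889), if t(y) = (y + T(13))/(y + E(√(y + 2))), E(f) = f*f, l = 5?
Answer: -623648703/86 ≈ -7.2517e+6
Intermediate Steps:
T(H) = 5
E(f) = f²
t(y) = (5 + y)/(2 + 2*y) (t(y) = (y + 5)/(y + (√(y + 2))²) = (5 + y)/(y + (√(2 + y))²) = (5 + y)/(y + (2 + y)) = (5 + y)/(2 + 2*y))
(Y(111, 133) + t(-44))*(-48450 - 5889) = (133 + (5 - 44)/(2*(1 - 44)))*(-48450 - 5889) = (133 + (½)*(-39)/(-43))*(-54339) = (133 + (½)*(-1/43)*(-39))*(-54339) = (133 + 39/86)*(-54339) = (11477/86)*(-54339) = -623648703/86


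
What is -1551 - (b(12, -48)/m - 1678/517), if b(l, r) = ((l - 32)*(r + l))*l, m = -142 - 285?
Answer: -337213823/220759 ≈ -1527.5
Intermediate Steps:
m = -427
b(l, r) = l*(-32 + l)*(l + r) (b(l, r) = ((-32 + l)*(l + r))*l = l*(-32 + l)*(l + r))
-1551 - (b(12, -48)/m - 1678/517) = -1551 - ((12*(12² - 32*12 - 32*(-48) + 12*(-48)))/(-427) - 1678/517) = -1551 - ((12*(144 - 384 + 1536 - 576))*(-1/427) - 1678*1/517) = -1551 - ((12*720)*(-1/427) - 1678/517) = -1551 - (8640*(-1/427) - 1678/517) = -1551 - (-8640/427 - 1678/517) = -1551 - 1*(-5183386/220759) = -1551 + 5183386/220759 = -337213823/220759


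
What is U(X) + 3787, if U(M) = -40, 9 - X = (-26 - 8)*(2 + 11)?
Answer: 3747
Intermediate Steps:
X = 451 (X = 9 - (-26 - 8)*(2 + 11) = 9 - (-34)*13 = 9 - 1*(-442) = 9 + 442 = 451)
U(X) + 3787 = -40 + 3787 = 3747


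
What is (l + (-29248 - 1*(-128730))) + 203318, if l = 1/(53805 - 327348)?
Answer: 82828820399/273543 ≈ 3.0280e+5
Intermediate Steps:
l = -1/273543 (l = 1/(-273543) = -1/273543 ≈ -3.6557e-6)
(l + (-29248 - 1*(-128730))) + 203318 = (-1/273543 + (-29248 - 1*(-128730))) + 203318 = (-1/273543 + (-29248 + 128730)) + 203318 = (-1/273543 + 99482) + 203318 = 27212604725/273543 + 203318 = 82828820399/273543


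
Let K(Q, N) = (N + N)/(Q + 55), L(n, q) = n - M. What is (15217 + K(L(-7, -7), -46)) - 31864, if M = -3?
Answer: -849089/51 ≈ -16649.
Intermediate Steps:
L(n, q) = 3 + n (L(n, q) = n - 1*(-3) = n + 3 = 3 + n)
K(Q, N) = 2*N/(55 + Q) (K(Q, N) = (2*N)/(55 + Q) = 2*N/(55 + Q))
(15217 + K(L(-7, -7), -46)) - 31864 = (15217 + 2*(-46)/(55 + (3 - 7))) - 31864 = (15217 + 2*(-46)/(55 - 4)) - 31864 = (15217 + 2*(-46)/51) - 31864 = (15217 + 2*(-46)*(1/51)) - 31864 = (15217 - 92/51) - 31864 = 775975/51 - 31864 = -849089/51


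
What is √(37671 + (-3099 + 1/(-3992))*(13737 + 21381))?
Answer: I*√108358282889985/998 ≈ 10430.0*I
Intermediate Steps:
√(37671 + (-3099 + 1/(-3992))*(13737 + 21381)) = √(37671 + (-3099 - 1/3992)*35118) = √(37671 - 12371209/3992*35118) = √(37671 - 217226058831/1996) = √(-217150867515/1996) = I*√108358282889985/998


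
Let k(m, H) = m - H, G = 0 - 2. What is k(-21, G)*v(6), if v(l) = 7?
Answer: -133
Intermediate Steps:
G = -2
k(-21, G)*v(6) = (-21 - 1*(-2))*7 = (-21 + 2)*7 = -19*7 = -133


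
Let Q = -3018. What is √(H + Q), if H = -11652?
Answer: 3*I*√1630 ≈ 121.12*I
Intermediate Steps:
√(H + Q) = √(-11652 - 3018) = √(-14670) = 3*I*√1630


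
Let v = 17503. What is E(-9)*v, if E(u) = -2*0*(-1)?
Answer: 0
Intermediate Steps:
E(u) = 0 (E(u) = 0*(-1) = 0)
E(-9)*v = 0*17503 = 0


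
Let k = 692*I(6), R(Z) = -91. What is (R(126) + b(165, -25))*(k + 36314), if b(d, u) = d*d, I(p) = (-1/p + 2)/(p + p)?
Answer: 8893914685/9 ≈ 9.8821e+8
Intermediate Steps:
I(p) = (2 - 1/p)/(2*p) (I(p) = (2 - 1/p)/((2*p)) = (2 - 1/p)*(1/(2*p)) = (2 - 1/p)/(2*p))
b(d, u) = d²
k = 1903/18 (k = 692*((-½ + 6)/6²) = 692*((1/36)*(11/2)) = 692*(11/72) = 1903/18 ≈ 105.72)
(R(126) + b(165, -25))*(k + 36314) = (-91 + 165²)*(1903/18 + 36314) = (-91 + 27225)*(655555/18) = 27134*(655555/18) = 8893914685/9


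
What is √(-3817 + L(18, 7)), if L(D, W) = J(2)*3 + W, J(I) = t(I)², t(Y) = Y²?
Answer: 3*I*√418 ≈ 61.335*I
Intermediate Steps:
J(I) = I⁴ (J(I) = (I²)² = I⁴)
L(D, W) = 48 + W (L(D, W) = 2⁴*3 + W = 16*3 + W = 48 + W)
√(-3817 + L(18, 7)) = √(-3817 + (48 + 7)) = √(-3817 + 55) = √(-3762) = 3*I*√418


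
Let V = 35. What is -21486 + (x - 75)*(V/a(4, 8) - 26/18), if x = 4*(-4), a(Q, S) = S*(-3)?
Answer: -1527973/72 ≈ -21222.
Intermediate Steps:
a(Q, S) = -3*S
x = -16
-21486 + (x - 75)*(V/a(4, 8) - 26/18) = -21486 + (-16 - 75)*(35/((-3*8)) - 26/18) = -21486 - 91*(35/(-24) - 26*1/18) = -21486 - 91*(35*(-1/24) - 13/9) = -21486 - 91*(-35/24 - 13/9) = -21486 - 91*(-209/72) = -21486 + 19019/72 = -1527973/72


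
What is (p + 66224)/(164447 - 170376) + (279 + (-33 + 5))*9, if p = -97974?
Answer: 13425361/5929 ≈ 2264.4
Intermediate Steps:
(p + 66224)/(164447 - 170376) + (279 + (-33 + 5))*9 = (-97974 + 66224)/(164447 - 170376) + (279 + (-33 + 5))*9 = -31750/(-5929) + (279 - 28)*9 = -31750*(-1/5929) + 251*9 = 31750/5929 + 2259 = 13425361/5929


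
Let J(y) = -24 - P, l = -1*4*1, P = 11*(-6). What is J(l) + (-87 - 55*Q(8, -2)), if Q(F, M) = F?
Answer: -485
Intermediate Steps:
P = -66
l = -4 (l = -4*1 = -4)
J(y) = 42 (J(y) = -24 - 1*(-66) = -24 + 66 = 42)
J(l) + (-87 - 55*Q(8, -2)) = 42 + (-87 - 55*8) = 42 + (-87 - 440) = 42 - 527 = -485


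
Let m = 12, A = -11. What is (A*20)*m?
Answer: -2640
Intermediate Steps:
(A*20)*m = -11*20*12 = -220*12 = -2640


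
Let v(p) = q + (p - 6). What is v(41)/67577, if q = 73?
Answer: 108/67577 ≈ 0.0015982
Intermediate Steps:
v(p) = 67 + p (v(p) = 73 + (p - 6) = 73 + (-6 + p) = 67 + p)
v(41)/67577 = (67 + 41)/67577 = 108*(1/67577) = 108/67577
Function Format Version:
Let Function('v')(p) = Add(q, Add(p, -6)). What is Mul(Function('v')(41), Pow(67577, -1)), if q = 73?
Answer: Rational(108, 67577) ≈ 0.0015982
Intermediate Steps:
Function('v')(p) = Add(67, p) (Function('v')(p) = Add(73, Add(p, -6)) = Add(73, Add(-6, p)) = Add(67, p))
Mul(Function('v')(41), Pow(67577, -1)) = Mul(Add(67, 41), Pow(67577, -1)) = Mul(108, Rational(1, 67577)) = Rational(108, 67577)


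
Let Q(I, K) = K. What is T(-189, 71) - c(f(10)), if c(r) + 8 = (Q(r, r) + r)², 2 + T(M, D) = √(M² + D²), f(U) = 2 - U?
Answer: -250 + √40762 ≈ -48.104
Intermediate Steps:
T(M, D) = -2 + √(D² + M²) (T(M, D) = -2 + √(M² + D²) = -2 + √(D² + M²))
c(r) = -8 + 4*r² (c(r) = -8 + (r + r)² = -8 + (2*r)² = -8 + 4*r²)
T(-189, 71) - c(f(10)) = (-2 + √(71² + (-189)²)) - (-8 + 4*(2 - 1*10)²) = (-2 + √(5041 + 35721)) - (-8 + 4*(2 - 10)²) = (-2 + √40762) - (-8 + 4*(-8)²) = (-2 + √40762) - (-8 + 4*64) = (-2 + √40762) - (-8 + 256) = (-2 + √40762) - 1*248 = (-2 + √40762) - 248 = -250 + √40762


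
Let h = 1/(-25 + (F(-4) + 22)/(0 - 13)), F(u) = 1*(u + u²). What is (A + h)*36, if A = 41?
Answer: 529416/359 ≈ 1474.7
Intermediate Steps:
F(u) = u + u²
h = -13/359 (h = 1/(-25 + (-4*(1 - 4) + 22)/(0 - 13)) = 1/(-25 + (-4*(-3) + 22)/(-13)) = 1/(-25 + (12 + 22)*(-1/13)) = 1/(-25 + 34*(-1/13)) = 1/(-25 - 34/13) = 1/(-359/13) = -13/359 ≈ -0.036212)
(A + h)*36 = (41 - 13/359)*36 = (14706/359)*36 = 529416/359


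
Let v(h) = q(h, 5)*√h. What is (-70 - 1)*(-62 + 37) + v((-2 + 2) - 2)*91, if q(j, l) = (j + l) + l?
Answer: 1775 + 728*I*√2 ≈ 1775.0 + 1029.5*I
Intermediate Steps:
q(j, l) = j + 2*l
v(h) = √h*(10 + h) (v(h) = (h + 2*5)*√h = (h + 10)*√h = (10 + h)*√h = √h*(10 + h))
(-70 - 1)*(-62 + 37) + v((-2 + 2) - 2)*91 = (-70 - 1)*(-62 + 37) + (√((-2 + 2) - 2)*(10 + ((-2 + 2) - 2)))*91 = -71*(-25) + (√(0 - 2)*(10 + (0 - 2)))*91 = 1775 + (√(-2)*(10 - 2))*91 = 1775 + ((I*√2)*8)*91 = 1775 + (8*I*√2)*91 = 1775 + 728*I*√2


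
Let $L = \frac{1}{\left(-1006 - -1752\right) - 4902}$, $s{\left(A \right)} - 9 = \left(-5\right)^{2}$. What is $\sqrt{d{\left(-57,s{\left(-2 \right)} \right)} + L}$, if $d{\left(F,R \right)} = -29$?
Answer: $\frac{5 i \sqrt{5009019}}{2078} \approx 5.3852 i$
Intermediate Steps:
$s{\left(A \right)} = 34$ ($s{\left(A \right)} = 9 + \left(-5\right)^{2} = 9 + 25 = 34$)
$L = - \frac{1}{4156}$ ($L = \frac{1}{\left(-1006 + 1752\right) - 4902} = \frac{1}{746 - 4902} = \frac{1}{-4156} = - \frac{1}{4156} \approx -0.00024062$)
$\sqrt{d{\left(-57,s{\left(-2 \right)} \right)} + L} = \sqrt{-29 - \frac{1}{4156}} = \sqrt{- \frac{120525}{4156}} = \frac{5 i \sqrt{5009019}}{2078}$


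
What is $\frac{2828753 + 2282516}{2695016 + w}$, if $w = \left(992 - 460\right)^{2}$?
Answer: $\frac{5111269}{2978040} \approx 1.7163$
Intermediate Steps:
$w = 283024$ ($w = 532^{2} = 283024$)
$\frac{2828753 + 2282516}{2695016 + w} = \frac{2828753 + 2282516}{2695016 + 283024} = \frac{5111269}{2978040}$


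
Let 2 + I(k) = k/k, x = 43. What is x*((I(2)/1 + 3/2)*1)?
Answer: 43/2 ≈ 21.500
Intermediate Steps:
I(k) = -1 (I(k) = -2 + k/k = -2 + 1 = -1)
x*((I(2)/1 + 3/2)*1) = 43*((-1/1 + 3/2)*1) = 43*((-1*1 + 3*(½))*1) = 43*((-1 + 3/2)*1) = 43*((½)*1) = 43*(½) = 43/2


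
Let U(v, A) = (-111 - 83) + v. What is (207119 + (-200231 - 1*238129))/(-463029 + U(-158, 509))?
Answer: 231241/463381 ≈ 0.49903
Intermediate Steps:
U(v, A) = -194 + v
(207119 + (-200231 - 1*238129))/(-463029 + U(-158, 509)) = (207119 + (-200231 - 1*238129))/(-463029 + (-194 - 158)) = (207119 + (-200231 - 238129))/(-463029 - 352) = (207119 - 438360)/(-463381) = -231241*(-1/463381) = 231241/463381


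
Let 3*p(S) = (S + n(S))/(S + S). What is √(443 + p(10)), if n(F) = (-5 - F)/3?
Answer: √15951/6 ≈ 21.050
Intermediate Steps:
n(F) = -5/3 - F/3 (n(F) = (-5 - F)*(⅓) = -5/3 - F/3)
p(S) = (-5/3 + 2*S/3)/(6*S) (p(S) = ((S + (-5/3 - S/3))/(S + S))/3 = ((-5/3 + 2*S/3)/((2*S)))/3 = ((-5/3 + 2*S/3)*(1/(2*S)))/3 = ((-5/3 + 2*S/3)/(2*S))/3 = (-5/3 + 2*S/3)/(6*S))
√(443 + p(10)) = √(443 + (1/18)*(-5 + 2*10)/10) = √(443 + (1/18)*(⅒)*(-5 + 20)) = √(443 + (1/18)*(⅒)*15) = √(443 + 1/12) = √(5317/12) = √15951/6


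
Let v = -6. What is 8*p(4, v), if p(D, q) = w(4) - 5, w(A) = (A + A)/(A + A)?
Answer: -32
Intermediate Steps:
w(A) = 1 (w(A) = (2*A)/((2*A)) = (2*A)*(1/(2*A)) = 1)
p(D, q) = -4 (p(D, q) = 1 - 5 = -4)
8*p(4, v) = 8*(-4) = -32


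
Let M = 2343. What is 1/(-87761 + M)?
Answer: -1/85418 ≈ -1.1707e-5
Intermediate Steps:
1/(-87761 + M) = 1/(-87761 + 2343) = 1/(-85418) = -1/85418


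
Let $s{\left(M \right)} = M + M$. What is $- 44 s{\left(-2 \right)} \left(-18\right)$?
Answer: $-3168$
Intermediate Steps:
$s{\left(M \right)} = 2 M$
$- 44 s{\left(-2 \right)} \left(-18\right) = - 44 \cdot 2 \left(-2\right) \left(-18\right) = \left(-44\right) \left(-4\right) \left(-18\right) = 176 \left(-18\right) = -3168$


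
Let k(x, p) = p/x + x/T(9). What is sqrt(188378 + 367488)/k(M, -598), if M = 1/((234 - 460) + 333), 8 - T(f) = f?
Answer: -107*sqrt(555866)/6846503 ≈ -0.011652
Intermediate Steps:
T(f) = 8 - f
M = 1/107 (M = 1/(-226 + 333) = 1/107 ≈ 0.0093458)
k(x, p) = -x + p/x (k(x, p) = p/x + x/(8 - 1*9) = p/x + x/(8 - 9) = p/x + x/(-1) = p/x + x*(-1) = p/x - x = -x + p/x)
sqrt(188378 + 367488)/k(M, -598) = sqrt(188378 + 367488)/(-1*1/107 - 598/1/107) = sqrt(555866)/(-1/107 - 598*107) = sqrt(555866)/(-1/107 - 63986) = sqrt(555866)/(-6846503/107) = sqrt(555866)*(-107/6846503) = -107*sqrt(555866)/6846503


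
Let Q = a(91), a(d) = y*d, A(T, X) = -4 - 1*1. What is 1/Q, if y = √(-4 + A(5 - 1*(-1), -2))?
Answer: -I/273 ≈ -0.003663*I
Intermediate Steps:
A(T, X) = -5 (A(T, X) = -4 - 1 = -5)
y = 3*I (y = √(-4 - 5) = √(-9) = 3*I ≈ 3.0*I)
a(d) = 3*I*d (a(d) = (3*I)*d = 3*I*d)
Q = 273*I (Q = 3*I*91 = 273*I ≈ 273.0*I)
1/Q = 1/(273*I) = -I/273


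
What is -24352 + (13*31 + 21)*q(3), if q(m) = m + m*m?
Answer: -19264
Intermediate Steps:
q(m) = m + m²
-24352 + (13*31 + 21)*q(3) = -24352 + (13*31 + 21)*(3*(1 + 3)) = -24352 + (403 + 21)*(3*4) = -24352 + 424*12 = -24352 + 5088 = -19264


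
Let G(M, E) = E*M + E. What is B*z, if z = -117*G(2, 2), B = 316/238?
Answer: -110916/119 ≈ -932.07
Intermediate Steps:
B = 158/119 (B = 316*(1/238) = 158/119 ≈ 1.3277)
G(M, E) = E + E*M
z = -702 (z = -234*(1 + 2) = -234*3 = -117*6 = -702)
B*z = (158/119)*(-702) = -110916/119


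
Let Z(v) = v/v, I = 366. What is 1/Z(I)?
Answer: 1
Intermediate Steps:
Z(v) = 1
1/Z(I) = 1/1 = 1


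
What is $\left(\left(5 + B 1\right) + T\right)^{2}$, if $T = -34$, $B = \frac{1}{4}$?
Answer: $\frac{13225}{16} \approx 826.56$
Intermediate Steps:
$B = \frac{1}{4} \approx 0.25$
$\left(\left(5 + B 1\right) + T\right)^{2} = \left(\left(5 + \frac{1}{4} \cdot 1\right) - 34\right)^{2} = \left(\left(5 + \frac{1}{4}\right) - 34\right)^{2} = \left(\frac{21}{4} - 34\right)^{2} = \left(- \frac{115}{4}\right)^{2} = \frac{13225}{16}$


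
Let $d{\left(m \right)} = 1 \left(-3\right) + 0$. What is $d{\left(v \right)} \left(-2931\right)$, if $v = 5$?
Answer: $8793$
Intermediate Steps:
$d{\left(m \right)} = -3$ ($d{\left(m \right)} = -3 + 0 = -3$)
$d{\left(v \right)} \left(-2931\right) = \left(-3\right) \left(-2931\right) = 8793$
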